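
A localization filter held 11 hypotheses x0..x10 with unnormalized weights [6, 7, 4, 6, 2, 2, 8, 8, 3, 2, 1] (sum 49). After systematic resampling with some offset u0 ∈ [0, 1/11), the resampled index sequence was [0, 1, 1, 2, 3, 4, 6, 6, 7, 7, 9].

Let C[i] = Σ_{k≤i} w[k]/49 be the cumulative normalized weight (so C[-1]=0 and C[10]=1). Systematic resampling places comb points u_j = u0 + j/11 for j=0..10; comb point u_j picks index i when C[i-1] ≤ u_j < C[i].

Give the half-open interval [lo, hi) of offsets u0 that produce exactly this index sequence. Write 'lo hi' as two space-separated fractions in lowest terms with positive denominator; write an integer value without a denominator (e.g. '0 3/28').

C = [6/49, 13/49, 17/49, 23/49, 25/49, 27/49, 5/7, 43/49, 46/49, 48/49, 1]
j=0 picked index 0: u0 ∈ [0, 6/49)
j=1 picked index 1: u0 ∈ [17/539, 94/539)
j=2 picked index 1: u0 ∈ [-32/539, 45/539)
j=3 picked index 2: u0 ∈ [-4/539, 40/539)
j=4 picked index 3: u0 ∈ [-9/539, 57/539)
j=5 picked index 4: u0 ∈ [8/539, 30/539)
j=6 picked index 6: u0 ∈ [3/539, 13/77)
j=7 picked index 6: u0 ∈ [-46/539, 6/77)
j=8 picked index 7: u0 ∈ [-1/77, 81/539)
j=9 picked index 7: u0 ∈ [-8/77, 32/539)
j=10 picked index 9: u0 ∈ [16/539, 38/539)
intersection: [17/539, 30/539)

17/539 30/539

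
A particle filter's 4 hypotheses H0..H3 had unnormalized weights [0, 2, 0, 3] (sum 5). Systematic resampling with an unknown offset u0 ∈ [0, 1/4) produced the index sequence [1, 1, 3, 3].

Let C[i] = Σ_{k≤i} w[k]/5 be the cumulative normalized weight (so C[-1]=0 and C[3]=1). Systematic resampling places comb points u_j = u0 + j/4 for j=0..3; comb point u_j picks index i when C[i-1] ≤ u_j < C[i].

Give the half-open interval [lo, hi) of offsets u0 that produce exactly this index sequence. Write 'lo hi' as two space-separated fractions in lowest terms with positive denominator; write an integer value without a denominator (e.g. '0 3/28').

0 3/20

C = [0, 2/5, 2/5, 1]
j=0 picked index 1: u0 ∈ [0, 2/5)
j=1 picked index 1: u0 ∈ [-1/4, 3/20)
j=2 picked index 3: u0 ∈ [-1/10, 1/2)
j=3 picked index 3: u0 ∈ [-7/20, 1/4)
intersection: [0, 3/20)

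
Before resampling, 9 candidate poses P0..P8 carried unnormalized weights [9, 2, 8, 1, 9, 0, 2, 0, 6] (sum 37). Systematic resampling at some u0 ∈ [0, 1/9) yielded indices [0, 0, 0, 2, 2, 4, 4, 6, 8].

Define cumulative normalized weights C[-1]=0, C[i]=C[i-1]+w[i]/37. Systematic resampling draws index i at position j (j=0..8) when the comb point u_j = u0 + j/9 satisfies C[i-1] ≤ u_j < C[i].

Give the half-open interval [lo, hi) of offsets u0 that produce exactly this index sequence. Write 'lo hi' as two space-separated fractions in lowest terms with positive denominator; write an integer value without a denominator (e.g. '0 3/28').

2/333 7/333

C = [9/37, 11/37, 19/37, 20/37, 29/37, 29/37, 31/37, 31/37, 1]
j=0 picked index 0: u0 ∈ [0, 9/37)
j=1 picked index 0: u0 ∈ [-1/9, 44/333)
j=2 picked index 0: u0 ∈ [-2/9, 7/333)
j=3 picked index 2: u0 ∈ [-4/111, 20/111)
j=4 picked index 2: u0 ∈ [-49/333, 23/333)
j=5 picked index 4: u0 ∈ [-5/333, 76/333)
j=6 picked index 4: u0 ∈ [-14/111, 13/111)
j=7 picked index 6: u0 ∈ [2/333, 20/333)
j=8 picked index 8: u0 ∈ [-17/333, 1/9)
intersection: [2/333, 7/333)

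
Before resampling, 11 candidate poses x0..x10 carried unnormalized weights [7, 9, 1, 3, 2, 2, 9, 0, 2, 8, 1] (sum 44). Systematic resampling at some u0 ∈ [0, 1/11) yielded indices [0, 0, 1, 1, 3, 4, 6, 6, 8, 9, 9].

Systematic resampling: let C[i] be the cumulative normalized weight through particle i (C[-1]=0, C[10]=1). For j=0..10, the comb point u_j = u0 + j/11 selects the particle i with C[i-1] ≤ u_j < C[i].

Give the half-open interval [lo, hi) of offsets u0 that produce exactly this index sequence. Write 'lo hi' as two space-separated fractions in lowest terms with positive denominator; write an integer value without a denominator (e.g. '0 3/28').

1/44 1/22

C = [7/44, 4/11, 17/44, 5/11, 1/2, 6/11, 3/4, 3/4, 35/44, 43/44, 1]
j=0 picked index 0: u0 ∈ [0, 7/44)
j=1 picked index 0: u0 ∈ [-1/11, 3/44)
j=2 picked index 1: u0 ∈ [-1/44, 2/11)
j=3 picked index 1: u0 ∈ [-5/44, 1/11)
j=4 picked index 3: u0 ∈ [1/44, 1/11)
j=5 picked index 4: u0 ∈ [0, 1/22)
j=6 picked index 6: u0 ∈ [0, 9/44)
j=7 picked index 6: u0 ∈ [-1/11, 5/44)
j=8 picked index 8: u0 ∈ [1/44, 3/44)
j=9 picked index 9: u0 ∈ [-1/44, 7/44)
j=10 picked index 9: u0 ∈ [-5/44, 3/44)
intersection: [1/44, 1/22)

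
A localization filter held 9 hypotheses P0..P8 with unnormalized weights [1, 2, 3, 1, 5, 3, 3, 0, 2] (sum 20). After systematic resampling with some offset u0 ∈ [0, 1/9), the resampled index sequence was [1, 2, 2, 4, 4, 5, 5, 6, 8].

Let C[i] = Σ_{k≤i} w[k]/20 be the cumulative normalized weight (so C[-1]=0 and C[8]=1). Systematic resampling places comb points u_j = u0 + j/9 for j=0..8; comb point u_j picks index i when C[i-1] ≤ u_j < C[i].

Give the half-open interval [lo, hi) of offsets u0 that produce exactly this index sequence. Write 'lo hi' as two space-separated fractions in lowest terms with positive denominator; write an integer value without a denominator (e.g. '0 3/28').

C = [1/20, 3/20, 3/10, 7/20, 3/5, 3/4, 9/10, 9/10, 1]
j=0 picked index 1: u0 ∈ [1/20, 3/20)
j=1 picked index 2: u0 ∈ [7/180, 17/90)
j=2 picked index 2: u0 ∈ [-13/180, 7/90)
j=3 picked index 4: u0 ∈ [1/60, 4/15)
j=4 picked index 4: u0 ∈ [-17/180, 7/45)
j=5 picked index 5: u0 ∈ [2/45, 7/36)
j=6 picked index 5: u0 ∈ [-1/15, 1/12)
j=7 picked index 6: u0 ∈ [-1/36, 11/90)
j=8 picked index 8: u0 ∈ [1/90, 1/9)
intersection: [1/20, 7/90)

1/20 7/90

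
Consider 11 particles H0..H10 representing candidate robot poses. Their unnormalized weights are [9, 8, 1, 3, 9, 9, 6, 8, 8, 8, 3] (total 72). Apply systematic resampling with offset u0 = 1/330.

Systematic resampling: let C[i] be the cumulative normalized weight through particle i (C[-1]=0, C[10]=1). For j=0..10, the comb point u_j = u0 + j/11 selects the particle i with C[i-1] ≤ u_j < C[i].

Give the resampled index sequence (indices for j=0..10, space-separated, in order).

C = [1/8, 17/72, 1/4, 7/24, 5/12, 13/24, 5/8, 53/72, 61/72, 23/24, 1]
j=0: u_0=1/330 ∈ [0, 1/8) → index 0
j=1: u_1=31/330 ∈ [0, 1/8) → index 0
j=2: u_2=61/330 ∈ [1/8, 17/72) → index 1
j=3: u_3=91/330 ∈ [1/4, 7/24) → index 3
j=4: u_4=11/30 ∈ [7/24, 5/12) → index 4
j=5: u_5=151/330 ∈ [5/12, 13/24) → index 5
j=6: u_6=181/330 ∈ [13/24, 5/8) → index 6
j=7: u_7=211/330 ∈ [5/8, 53/72) → index 7
j=8: u_8=241/330 ∈ [5/8, 53/72) → index 7
j=9: u_9=271/330 ∈ [53/72, 61/72) → index 8
j=10: u_10=301/330 ∈ [61/72, 23/24) → index 9

0 0 1 3 4 5 6 7 7 8 9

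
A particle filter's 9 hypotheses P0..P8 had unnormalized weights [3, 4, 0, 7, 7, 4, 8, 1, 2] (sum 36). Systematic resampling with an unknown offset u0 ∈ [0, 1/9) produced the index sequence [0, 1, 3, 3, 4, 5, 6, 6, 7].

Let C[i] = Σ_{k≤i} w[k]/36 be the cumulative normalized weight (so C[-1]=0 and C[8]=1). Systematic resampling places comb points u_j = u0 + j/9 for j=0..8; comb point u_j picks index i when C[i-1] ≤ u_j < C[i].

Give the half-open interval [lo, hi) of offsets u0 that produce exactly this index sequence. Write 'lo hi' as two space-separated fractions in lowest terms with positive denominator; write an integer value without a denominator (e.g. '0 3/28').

C = [1/12, 7/36, 7/36, 7/18, 7/12, 25/36, 11/12, 17/18, 1]
j=0 picked index 0: u0 ∈ [0, 1/12)
j=1 picked index 1: u0 ∈ [-1/36, 1/12)
j=2 picked index 3: u0 ∈ [-1/36, 1/6)
j=3 picked index 3: u0 ∈ [-5/36, 1/18)
j=4 picked index 4: u0 ∈ [-1/18, 5/36)
j=5 picked index 5: u0 ∈ [1/36, 5/36)
j=6 picked index 6: u0 ∈ [1/36, 1/4)
j=7 picked index 6: u0 ∈ [-1/12, 5/36)
j=8 picked index 7: u0 ∈ [1/36, 1/18)
intersection: [1/36, 1/18)

1/36 1/18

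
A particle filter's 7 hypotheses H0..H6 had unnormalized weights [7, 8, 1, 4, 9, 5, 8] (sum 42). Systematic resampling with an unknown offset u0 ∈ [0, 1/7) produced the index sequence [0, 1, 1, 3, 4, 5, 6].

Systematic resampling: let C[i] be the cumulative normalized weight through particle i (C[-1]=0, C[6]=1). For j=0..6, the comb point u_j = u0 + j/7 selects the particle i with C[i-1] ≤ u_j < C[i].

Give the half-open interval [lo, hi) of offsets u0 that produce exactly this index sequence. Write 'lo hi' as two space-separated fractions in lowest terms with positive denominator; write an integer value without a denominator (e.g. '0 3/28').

C = [1/6, 5/14, 8/21, 10/21, 29/42, 17/21, 1]
j=0 picked index 0: u0 ∈ [0, 1/6)
j=1 picked index 1: u0 ∈ [1/42, 3/14)
j=2 picked index 1: u0 ∈ [-5/42, 1/14)
j=3 picked index 3: u0 ∈ [-1/21, 1/21)
j=4 picked index 4: u0 ∈ [-2/21, 5/42)
j=5 picked index 5: u0 ∈ [-1/42, 2/21)
j=6 picked index 6: u0 ∈ [-1/21, 1/7)
intersection: [1/42, 1/21)

1/42 1/21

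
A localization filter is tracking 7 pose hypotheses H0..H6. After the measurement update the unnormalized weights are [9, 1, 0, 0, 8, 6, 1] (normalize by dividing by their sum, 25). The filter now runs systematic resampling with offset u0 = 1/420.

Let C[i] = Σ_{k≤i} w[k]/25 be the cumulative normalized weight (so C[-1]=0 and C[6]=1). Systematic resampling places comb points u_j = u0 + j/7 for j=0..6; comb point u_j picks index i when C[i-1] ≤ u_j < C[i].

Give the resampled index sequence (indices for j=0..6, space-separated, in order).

C = [9/25, 2/5, 2/5, 2/5, 18/25, 24/25, 1]
j=0: u_0=1/420 ∈ [0, 9/25) → index 0
j=1: u_1=61/420 ∈ [0, 9/25) → index 0
j=2: u_2=121/420 ∈ [0, 9/25) → index 0
j=3: u_3=181/420 ∈ [2/5, 18/25) → index 4
j=4: u_4=241/420 ∈ [2/5, 18/25) → index 4
j=5: u_5=43/60 ∈ [2/5, 18/25) → index 4
j=6: u_6=361/420 ∈ [18/25, 24/25) → index 5

0 0 0 4 4 4 5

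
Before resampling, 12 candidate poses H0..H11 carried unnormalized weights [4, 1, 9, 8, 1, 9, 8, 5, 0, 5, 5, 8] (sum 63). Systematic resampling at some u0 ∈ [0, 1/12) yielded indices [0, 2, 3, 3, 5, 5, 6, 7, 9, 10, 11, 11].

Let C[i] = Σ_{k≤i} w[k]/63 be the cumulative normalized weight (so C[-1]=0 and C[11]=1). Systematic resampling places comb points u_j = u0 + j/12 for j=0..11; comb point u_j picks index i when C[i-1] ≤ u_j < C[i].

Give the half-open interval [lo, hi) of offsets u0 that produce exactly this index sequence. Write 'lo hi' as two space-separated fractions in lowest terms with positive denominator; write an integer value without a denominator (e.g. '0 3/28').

C = [4/63, 5/63, 2/9, 22/63, 23/63, 32/63, 40/63, 5/7, 5/7, 50/63, 55/63, 1]
j=0 picked index 0: u0 ∈ [0, 4/63)
j=1 picked index 2: u0 ∈ [-1/252, 5/36)
j=2 picked index 3: u0 ∈ [1/18, 23/126)
j=3 picked index 3: u0 ∈ [-1/36, 25/252)
j=4 picked index 5: u0 ∈ [2/63, 11/63)
j=5 picked index 5: u0 ∈ [-13/252, 23/252)
j=6 picked index 6: u0 ∈ [1/126, 17/126)
j=7 picked index 7: u0 ∈ [13/252, 11/84)
j=8 picked index 9: u0 ∈ [1/21, 8/63)
j=9 picked index 10: u0 ∈ [11/252, 31/252)
j=10 picked index 11: u0 ∈ [5/126, 1/6)
j=11 picked index 11: u0 ∈ [-11/252, 1/12)
intersection: [1/18, 4/63)

1/18 4/63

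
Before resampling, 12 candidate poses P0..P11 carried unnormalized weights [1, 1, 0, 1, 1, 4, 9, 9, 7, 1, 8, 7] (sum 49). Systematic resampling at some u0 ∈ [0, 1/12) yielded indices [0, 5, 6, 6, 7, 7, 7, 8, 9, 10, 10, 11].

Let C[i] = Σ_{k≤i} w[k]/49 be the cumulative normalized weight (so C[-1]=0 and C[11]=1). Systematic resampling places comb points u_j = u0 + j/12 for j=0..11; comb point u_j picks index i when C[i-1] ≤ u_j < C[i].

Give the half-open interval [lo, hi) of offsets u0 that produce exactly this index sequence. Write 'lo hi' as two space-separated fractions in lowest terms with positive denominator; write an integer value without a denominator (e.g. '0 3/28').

2/147 1/49

C = [1/49, 2/49, 2/49, 3/49, 4/49, 8/49, 17/49, 26/49, 33/49, 34/49, 6/7, 1]
j=0 picked index 0: u0 ∈ [0, 1/49)
j=1 picked index 5: u0 ∈ [-1/588, 47/588)
j=2 picked index 6: u0 ∈ [-1/294, 53/294)
j=3 picked index 6: u0 ∈ [-17/196, 19/196)
j=4 picked index 7: u0 ∈ [2/147, 29/147)
j=5 picked index 7: u0 ∈ [-41/588, 67/588)
j=6 picked index 7: u0 ∈ [-15/98, 3/98)
j=7 picked index 8: u0 ∈ [-31/588, 53/588)
j=8 picked index 9: u0 ∈ [1/147, 4/147)
j=9 picked index 10: u0 ∈ [-11/196, 3/28)
j=10 picked index 10: u0 ∈ [-41/294, 1/42)
j=11 picked index 11: u0 ∈ [-5/84, 1/12)
intersection: [2/147, 1/49)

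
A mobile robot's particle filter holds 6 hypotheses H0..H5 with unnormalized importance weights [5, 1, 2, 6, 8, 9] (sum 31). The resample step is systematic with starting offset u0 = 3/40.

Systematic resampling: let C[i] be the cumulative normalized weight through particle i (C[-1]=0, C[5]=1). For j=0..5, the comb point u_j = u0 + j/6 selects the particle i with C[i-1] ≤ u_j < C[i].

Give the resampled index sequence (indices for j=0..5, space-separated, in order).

0 2 3 4 5 5

C = [5/31, 6/31, 8/31, 14/31, 22/31, 1]
j=0: u_0=3/40 ∈ [0, 5/31) → index 0
j=1: u_1=29/120 ∈ [6/31, 8/31) → index 2
j=2: u_2=49/120 ∈ [8/31, 14/31) → index 3
j=3: u_3=23/40 ∈ [14/31, 22/31) → index 4
j=4: u_4=89/120 ∈ [22/31, 1) → index 5
j=5: u_5=109/120 ∈ [22/31, 1) → index 5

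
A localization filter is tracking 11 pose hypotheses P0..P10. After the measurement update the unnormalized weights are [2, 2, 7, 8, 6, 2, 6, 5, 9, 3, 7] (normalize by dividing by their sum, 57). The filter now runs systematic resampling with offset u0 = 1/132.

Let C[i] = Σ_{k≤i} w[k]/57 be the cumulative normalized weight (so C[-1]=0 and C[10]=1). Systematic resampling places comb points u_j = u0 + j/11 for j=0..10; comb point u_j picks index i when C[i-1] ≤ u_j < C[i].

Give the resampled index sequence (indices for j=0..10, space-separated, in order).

0 2 2 3 4 5 6 7 8 9 10

C = [2/57, 4/57, 11/57, 1/3, 25/57, 9/19, 11/19, 2/3, 47/57, 50/57, 1]
j=0: u_0=1/132 ∈ [0, 2/57) → index 0
j=1: u_1=13/132 ∈ [4/57, 11/57) → index 2
j=2: u_2=25/132 ∈ [4/57, 11/57) → index 2
j=3: u_3=37/132 ∈ [11/57, 1/3) → index 3
j=4: u_4=49/132 ∈ [1/3, 25/57) → index 4
j=5: u_5=61/132 ∈ [25/57, 9/19) → index 5
j=6: u_6=73/132 ∈ [9/19, 11/19) → index 6
j=7: u_7=85/132 ∈ [11/19, 2/3) → index 7
j=8: u_8=97/132 ∈ [2/3, 47/57) → index 8
j=9: u_9=109/132 ∈ [47/57, 50/57) → index 9
j=10: u_10=11/12 ∈ [50/57, 1) → index 10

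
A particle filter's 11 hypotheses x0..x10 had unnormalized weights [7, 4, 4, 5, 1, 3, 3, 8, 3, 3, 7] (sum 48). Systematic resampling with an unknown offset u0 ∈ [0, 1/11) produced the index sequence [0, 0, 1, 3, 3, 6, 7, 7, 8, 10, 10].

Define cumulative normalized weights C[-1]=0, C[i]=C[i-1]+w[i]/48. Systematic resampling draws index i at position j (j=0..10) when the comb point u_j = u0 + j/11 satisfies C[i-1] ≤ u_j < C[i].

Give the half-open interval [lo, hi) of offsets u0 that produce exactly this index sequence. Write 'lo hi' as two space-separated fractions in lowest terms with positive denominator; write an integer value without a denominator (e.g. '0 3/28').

C = [7/48, 11/48, 5/16, 5/12, 7/16, 1/2, 9/16, 35/48, 19/24, 41/48, 1]
j=0 picked index 0: u0 ∈ [0, 7/48)
j=1 picked index 0: u0 ∈ [-1/11, 29/528)
j=2 picked index 1: u0 ∈ [-19/528, 25/528)
j=3 picked index 3: u0 ∈ [7/176, 19/132)
j=4 picked index 3: u0 ∈ [-9/176, 7/132)
j=5 picked index 6: u0 ∈ [1/22, 19/176)
j=6 picked index 7: u0 ∈ [3/176, 97/528)
j=7 picked index 7: u0 ∈ [-13/176, 49/528)
j=8 picked index 8: u0 ∈ [1/528, 17/264)
j=9 picked index 10: u0 ∈ [19/528, 2/11)
j=10 picked index 10: u0 ∈ [-29/528, 1/11)
intersection: [1/22, 25/528)

1/22 25/528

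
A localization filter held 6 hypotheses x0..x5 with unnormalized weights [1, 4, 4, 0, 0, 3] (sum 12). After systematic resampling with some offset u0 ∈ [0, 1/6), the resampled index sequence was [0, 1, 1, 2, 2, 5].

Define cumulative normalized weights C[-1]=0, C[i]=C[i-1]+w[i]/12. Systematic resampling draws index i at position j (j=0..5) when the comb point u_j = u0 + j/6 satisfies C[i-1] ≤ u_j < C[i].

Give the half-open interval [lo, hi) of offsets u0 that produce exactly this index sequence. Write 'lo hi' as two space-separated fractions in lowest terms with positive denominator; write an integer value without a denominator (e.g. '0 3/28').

C = [1/12, 5/12, 3/4, 3/4, 3/4, 1]
j=0 picked index 0: u0 ∈ [0, 1/12)
j=1 picked index 1: u0 ∈ [-1/12, 1/4)
j=2 picked index 1: u0 ∈ [-1/4, 1/12)
j=3 picked index 2: u0 ∈ [-1/12, 1/4)
j=4 picked index 2: u0 ∈ [-1/4, 1/12)
j=5 picked index 5: u0 ∈ [-1/12, 1/6)
intersection: [0, 1/12)

0 1/12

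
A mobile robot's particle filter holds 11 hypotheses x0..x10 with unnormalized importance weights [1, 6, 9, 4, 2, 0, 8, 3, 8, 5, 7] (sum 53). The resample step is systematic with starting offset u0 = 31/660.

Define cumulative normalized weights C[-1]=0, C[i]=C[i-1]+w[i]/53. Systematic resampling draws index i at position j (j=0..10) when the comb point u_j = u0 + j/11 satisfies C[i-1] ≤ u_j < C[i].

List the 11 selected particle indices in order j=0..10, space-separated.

C = [1/53, 7/53, 16/53, 20/53, 22/53, 22/53, 30/53, 33/53, 41/53, 46/53, 1]
j=0: u_0=31/660 ∈ [1/53, 7/53) → index 1
j=1: u_1=91/660 ∈ [7/53, 16/53) → index 2
j=2: u_2=151/660 ∈ [7/53, 16/53) → index 2
j=3: u_3=211/660 ∈ [16/53, 20/53) → index 3
j=4: u_4=271/660 ∈ [20/53, 22/53) → index 4
j=5: u_5=331/660 ∈ [22/53, 30/53) → index 6
j=6: u_6=391/660 ∈ [30/53, 33/53) → index 7
j=7: u_7=41/60 ∈ [33/53, 41/53) → index 8
j=8: u_8=511/660 ∈ [41/53, 46/53) → index 9
j=9: u_9=571/660 ∈ [41/53, 46/53) → index 9
j=10: u_10=631/660 ∈ [46/53, 1) → index 10

1 2 2 3 4 6 7 8 9 9 10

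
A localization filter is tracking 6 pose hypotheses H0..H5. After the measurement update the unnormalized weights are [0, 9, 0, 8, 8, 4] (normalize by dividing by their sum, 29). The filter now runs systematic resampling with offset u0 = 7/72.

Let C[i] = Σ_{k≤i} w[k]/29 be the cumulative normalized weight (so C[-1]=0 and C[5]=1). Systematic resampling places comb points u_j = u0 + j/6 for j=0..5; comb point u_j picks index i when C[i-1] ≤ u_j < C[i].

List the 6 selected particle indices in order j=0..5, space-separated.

C = [0, 9/29, 9/29, 17/29, 25/29, 1]
j=0: u_0=7/72 ∈ [0, 9/29) → index 1
j=1: u_1=19/72 ∈ [0, 9/29) → index 1
j=2: u_2=31/72 ∈ [9/29, 17/29) → index 3
j=3: u_3=43/72 ∈ [17/29, 25/29) → index 4
j=4: u_4=55/72 ∈ [17/29, 25/29) → index 4
j=5: u_5=67/72 ∈ [25/29, 1) → index 5

1 1 3 4 4 5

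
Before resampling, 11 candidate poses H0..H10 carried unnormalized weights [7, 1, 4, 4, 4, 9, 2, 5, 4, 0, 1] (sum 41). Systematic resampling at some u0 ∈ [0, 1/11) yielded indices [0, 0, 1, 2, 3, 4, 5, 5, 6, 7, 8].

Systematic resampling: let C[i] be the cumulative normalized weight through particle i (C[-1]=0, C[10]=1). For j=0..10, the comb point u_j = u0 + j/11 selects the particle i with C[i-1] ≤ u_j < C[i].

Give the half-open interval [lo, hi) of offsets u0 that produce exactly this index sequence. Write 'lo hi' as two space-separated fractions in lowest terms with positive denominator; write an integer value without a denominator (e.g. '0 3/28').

C = [7/41, 8/41, 12/41, 16/41, 20/41, 29/41, 31/41, 36/41, 40/41, 40/41, 1]
j=0 picked index 0: u0 ∈ [0, 7/41)
j=1 picked index 0: u0 ∈ [-1/11, 36/451)
j=2 picked index 1: u0 ∈ [-5/451, 6/451)
j=3 picked index 2: u0 ∈ [-35/451, 9/451)
j=4 picked index 3: u0 ∈ [-32/451, 12/451)
j=5 picked index 4: u0 ∈ [-29/451, 15/451)
j=6 picked index 5: u0 ∈ [-26/451, 73/451)
j=7 picked index 5: u0 ∈ [-67/451, 32/451)
j=8 picked index 6: u0 ∈ [-9/451, 13/451)
j=9 picked index 7: u0 ∈ [-28/451, 27/451)
j=10 picked index 8: u0 ∈ [-14/451, 30/451)
intersection: [0, 6/451)

0 6/451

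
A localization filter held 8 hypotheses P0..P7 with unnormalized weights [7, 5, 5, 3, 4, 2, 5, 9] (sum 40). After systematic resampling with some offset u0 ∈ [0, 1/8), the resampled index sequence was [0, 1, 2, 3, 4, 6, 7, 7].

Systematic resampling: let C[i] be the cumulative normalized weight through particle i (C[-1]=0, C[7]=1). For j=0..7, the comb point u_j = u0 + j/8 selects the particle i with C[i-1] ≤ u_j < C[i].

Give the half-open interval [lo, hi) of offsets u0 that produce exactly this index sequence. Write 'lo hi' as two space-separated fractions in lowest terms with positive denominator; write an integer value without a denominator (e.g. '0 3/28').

C = [7/40, 3/10, 17/40, 1/2, 3/5, 13/20, 31/40, 1]
j=0 picked index 0: u0 ∈ [0, 7/40)
j=1 picked index 1: u0 ∈ [1/20, 7/40)
j=2 picked index 2: u0 ∈ [1/20, 7/40)
j=3 picked index 3: u0 ∈ [1/20, 1/8)
j=4 picked index 4: u0 ∈ [0, 1/10)
j=5 picked index 6: u0 ∈ [1/40, 3/20)
j=6 picked index 7: u0 ∈ [1/40, 1/4)
j=7 picked index 7: u0 ∈ [-1/10, 1/8)
intersection: [1/20, 1/10)

1/20 1/10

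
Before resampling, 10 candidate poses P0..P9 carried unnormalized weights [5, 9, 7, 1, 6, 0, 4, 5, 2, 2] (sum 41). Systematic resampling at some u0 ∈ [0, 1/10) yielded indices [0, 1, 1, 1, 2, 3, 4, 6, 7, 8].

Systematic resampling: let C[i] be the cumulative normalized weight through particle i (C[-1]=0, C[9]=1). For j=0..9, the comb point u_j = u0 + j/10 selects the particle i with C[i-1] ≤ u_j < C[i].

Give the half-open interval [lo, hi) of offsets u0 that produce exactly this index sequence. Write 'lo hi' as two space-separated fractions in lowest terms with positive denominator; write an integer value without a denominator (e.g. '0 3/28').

C = [5/41, 14/41, 21/41, 22/41, 28/41, 28/41, 32/41, 37/41, 39/41, 1]
j=0 picked index 0: u0 ∈ [0, 5/41)
j=1 picked index 1: u0 ∈ [9/410, 99/410)
j=2 picked index 1: u0 ∈ [-16/205, 29/205)
j=3 picked index 1: u0 ∈ [-73/410, 17/410)
j=4 picked index 2: u0 ∈ [-12/205, 23/205)
j=5 picked index 3: u0 ∈ [1/82, 3/82)
j=6 picked index 4: u0 ∈ [-13/205, 17/205)
j=7 picked index 6: u0 ∈ [-7/410, 33/410)
j=8 picked index 7: u0 ∈ [-4/205, 21/205)
j=9 picked index 8: u0 ∈ [1/410, 21/410)
intersection: [9/410, 3/82)

9/410 3/82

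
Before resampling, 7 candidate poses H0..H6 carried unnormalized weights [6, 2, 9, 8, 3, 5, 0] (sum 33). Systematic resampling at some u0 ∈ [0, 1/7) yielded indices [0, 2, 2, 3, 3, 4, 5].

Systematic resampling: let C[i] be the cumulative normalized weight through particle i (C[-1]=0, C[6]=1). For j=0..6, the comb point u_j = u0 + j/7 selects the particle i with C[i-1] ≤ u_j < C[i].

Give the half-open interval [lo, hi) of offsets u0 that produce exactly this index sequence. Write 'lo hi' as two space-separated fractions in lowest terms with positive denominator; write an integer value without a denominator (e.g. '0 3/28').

C = [2/11, 8/33, 17/33, 25/33, 28/33, 1, 1]
j=0 picked index 0: u0 ∈ [0, 2/11)
j=1 picked index 2: u0 ∈ [23/231, 86/231)
j=2 picked index 2: u0 ∈ [-10/231, 53/231)
j=3 picked index 3: u0 ∈ [20/231, 76/231)
j=4 picked index 3: u0 ∈ [-13/231, 43/231)
j=5 picked index 4: u0 ∈ [10/231, 31/231)
j=6 picked index 5: u0 ∈ [-2/231, 1/7)
intersection: [23/231, 31/231)

23/231 31/231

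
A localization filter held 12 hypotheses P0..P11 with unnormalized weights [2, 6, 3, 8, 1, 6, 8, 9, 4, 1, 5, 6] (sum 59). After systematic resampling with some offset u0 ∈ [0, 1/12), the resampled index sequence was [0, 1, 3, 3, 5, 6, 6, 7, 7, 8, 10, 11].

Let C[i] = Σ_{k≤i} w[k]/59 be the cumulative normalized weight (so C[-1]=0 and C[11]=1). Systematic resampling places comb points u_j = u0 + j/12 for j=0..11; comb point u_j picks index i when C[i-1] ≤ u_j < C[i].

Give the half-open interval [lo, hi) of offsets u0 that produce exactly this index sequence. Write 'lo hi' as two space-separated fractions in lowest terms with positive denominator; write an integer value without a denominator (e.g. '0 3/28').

C = [2/59, 8/59, 11/59, 19/59, 20/59, 26/59, 34/59, 43/59, 47/59, 48/59, 53/59, 1]
j=0 picked index 0: u0 ∈ [0, 2/59)
j=1 picked index 1: u0 ∈ [-35/708, 37/708)
j=2 picked index 3: u0 ∈ [7/354, 55/354)
j=3 picked index 3: u0 ∈ [-15/236, 17/236)
j=4 picked index 5: u0 ∈ [1/177, 19/177)
j=5 picked index 6: u0 ∈ [17/708, 113/708)
j=6 picked index 6: u0 ∈ [-7/118, 9/118)
j=7 picked index 7: u0 ∈ [-5/708, 103/708)
j=8 picked index 7: u0 ∈ [-16/177, 11/177)
j=9 picked index 8: u0 ∈ [-5/236, 11/236)
j=10 picked index 10: u0 ∈ [-7/354, 23/354)
j=11 picked index 11: u0 ∈ [-13/708, 1/12)
intersection: [17/708, 2/59)

17/708 2/59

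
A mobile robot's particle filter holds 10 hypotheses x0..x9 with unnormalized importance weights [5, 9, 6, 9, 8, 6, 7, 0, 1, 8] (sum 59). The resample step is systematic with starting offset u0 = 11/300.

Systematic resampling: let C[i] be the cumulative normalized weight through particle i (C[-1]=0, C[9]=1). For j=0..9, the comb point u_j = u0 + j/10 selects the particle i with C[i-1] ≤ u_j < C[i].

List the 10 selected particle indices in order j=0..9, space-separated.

0 1 1 2 3 4 5 6 6 9

C = [5/59, 14/59, 20/59, 29/59, 37/59, 43/59, 50/59, 50/59, 51/59, 1]
j=0: u_0=11/300 ∈ [0, 5/59) → index 0
j=1: u_1=41/300 ∈ [5/59, 14/59) → index 1
j=2: u_2=71/300 ∈ [5/59, 14/59) → index 1
j=3: u_3=101/300 ∈ [14/59, 20/59) → index 2
j=4: u_4=131/300 ∈ [20/59, 29/59) → index 3
j=5: u_5=161/300 ∈ [29/59, 37/59) → index 4
j=6: u_6=191/300 ∈ [37/59, 43/59) → index 5
j=7: u_7=221/300 ∈ [43/59, 50/59) → index 6
j=8: u_8=251/300 ∈ [43/59, 50/59) → index 6
j=9: u_9=281/300 ∈ [51/59, 1) → index 9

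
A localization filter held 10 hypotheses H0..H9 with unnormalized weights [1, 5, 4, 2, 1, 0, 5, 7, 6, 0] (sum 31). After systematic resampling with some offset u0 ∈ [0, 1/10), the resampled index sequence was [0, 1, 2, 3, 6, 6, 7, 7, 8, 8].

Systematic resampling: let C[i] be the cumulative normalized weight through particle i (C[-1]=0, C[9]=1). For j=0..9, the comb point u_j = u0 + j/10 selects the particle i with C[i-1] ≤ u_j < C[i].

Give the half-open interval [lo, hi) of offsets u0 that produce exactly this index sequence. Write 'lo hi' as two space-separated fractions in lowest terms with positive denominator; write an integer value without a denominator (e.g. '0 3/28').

7/310 1/31

C = [1/31, 6/31, 10/31, 12/31, 13/31, 13/31, 18/31, 25/31, 1, 1]
j=0 picked index 0: u0 ∈ [0, 1/31)
j=1 picked index 1: u0 ∈ [-21/310, 29/310)
j=2 picked index 2: u0 ∈ [-1/155, 19/155)
j=3 picked index 3: u0 ∈ [7/310, 27/310)
j=4 picked index 6: u0 ∈ [3/155, 28/155)
j=5 picked index 6: u0 ∈ [-5/62, 5/62)
j=6 picked index 7: u0 ∈ [-3/155, 32/155)
j=7 picked index 7: u0 ∈ [-37/310, 33/310)
j=8 picked index 8: u0 ∈ [1/155, 1/5)
j=9 picked index 8: u0 ∈ [-29/310, 1/10)
intersection: [7/310, 1/31)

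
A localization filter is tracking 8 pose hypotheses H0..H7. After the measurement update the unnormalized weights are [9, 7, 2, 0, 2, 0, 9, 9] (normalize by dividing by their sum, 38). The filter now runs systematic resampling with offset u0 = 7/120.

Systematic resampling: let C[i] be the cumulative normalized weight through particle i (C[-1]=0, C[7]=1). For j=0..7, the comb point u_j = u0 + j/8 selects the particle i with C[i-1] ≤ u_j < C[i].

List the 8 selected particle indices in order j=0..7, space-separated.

C = [9/38, 8/19, 9/19, 9/19, 10/19, 10/19, 29/38, 1]
j=0: u_0=7/120 ∈ [0, 9/38) → index 0
j=1: u_1=11/60 ∈ [0, 9/38) → index 0
j=2: u_2=37/120 ∈ [9/38, 8/19) → index 1
j=3: u_3=13/30 ∈ [8/19, 9/19) → index 2
j=4: u_4=67/120 ∈ [10/19, 29/38) → index 6
j=5: u_5=41/60 ∈ [10/19, 29/38) → index 6
j=6: u_6=97/120 ∈ [29/38, 1) → index 7
j=7: u_7=14/15 ∈ [29/38, 1) → index 7

0 0 1 2 6 6 7 7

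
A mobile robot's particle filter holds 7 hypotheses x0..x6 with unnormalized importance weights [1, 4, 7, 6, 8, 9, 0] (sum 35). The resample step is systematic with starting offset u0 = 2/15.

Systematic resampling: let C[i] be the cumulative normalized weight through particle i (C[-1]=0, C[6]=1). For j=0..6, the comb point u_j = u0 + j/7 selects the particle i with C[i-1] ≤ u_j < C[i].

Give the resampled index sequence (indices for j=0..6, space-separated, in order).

C = [1/35, 1/7, 12/35, 18/35, 26/35, 1, 1]
j=0: u_0=2/15 ∈ [1/35, 1/7) → index 1
j=1: u_1=29/105 ∈ [1/7, 12/35) → index 2
j=2: u_2=44/105 ∈ [12/35, 18/35) → index 3
j=3: u_3=59/105 ∈ [18/35, 26/35) → index 4
j=4: u_4=74/105 ∈ [18/35, 26/35) → index 4
j=5: u_5=89/105 ∈ [26/35, 1) → index 5
j=6: u_6=104/105 ∈ [26/35, 1) → index 5

1 2 3 4 4 5 5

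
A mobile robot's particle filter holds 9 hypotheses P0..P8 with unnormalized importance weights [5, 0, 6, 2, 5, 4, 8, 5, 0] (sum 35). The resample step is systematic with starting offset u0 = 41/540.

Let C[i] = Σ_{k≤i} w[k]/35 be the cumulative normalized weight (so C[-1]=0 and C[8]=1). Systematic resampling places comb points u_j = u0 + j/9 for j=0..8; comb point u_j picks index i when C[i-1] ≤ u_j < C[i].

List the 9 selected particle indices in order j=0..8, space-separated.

C = [1/7, 1/7, 11/35, 13/35, 18/35, 22/35, 6/7, 1, 1]
j=0: u_0=41/540 ∈ [0, 1/7) → index 0
j=1: u_1=101/540 ∈ [1/7, 11/35) → index 2
j=2: u_2=161/540 ∈ [1/7, 11/35) → index 2
j=3: u_3=221/540 ∈ [13/35, 18/35) → index 4
j=4: u_4=281/540 ∈ [18/35, 22/35) → index 5
j=5: u_5=341/540 ∈ [22/35, 6/7) → index 6
j=6: u_6=401/540 ∈ [22/35, 6/7) → index 6
j=7: u_7=461/540 ∈ [22/35, 6/7) → index 6
j=8: u_8=521/540 ∈ [6/7, 1) → index 7

0 2 2 4 5 6 6 6 7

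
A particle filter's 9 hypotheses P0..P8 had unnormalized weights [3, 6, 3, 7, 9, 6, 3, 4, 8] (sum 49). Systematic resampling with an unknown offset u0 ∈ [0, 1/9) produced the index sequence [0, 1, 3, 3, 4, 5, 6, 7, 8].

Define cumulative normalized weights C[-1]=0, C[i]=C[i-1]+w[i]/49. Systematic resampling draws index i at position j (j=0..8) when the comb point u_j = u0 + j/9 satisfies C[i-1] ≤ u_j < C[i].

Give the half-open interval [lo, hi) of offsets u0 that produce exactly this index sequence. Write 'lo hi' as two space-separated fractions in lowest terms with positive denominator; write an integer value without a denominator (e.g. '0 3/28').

C = [3/49, 9/49, 12/49, 19/49, 4/7, 34/49, 37/49, 41/49, 1]
j=0 picked index 0: u0 ∈ [0, 3/49)
j=1 picked index 1: u0 ∈ [-22/441, 32/441)
j=2 picked index 3: u0 ∈ [10/441, 73/441)
j=3 picked index 3: u0 ∈ [-13/147, 8/147)
j=4 picked index 4: u0 ∈ [-25/441, 8/63)
j=5 picked index 5: u0 ∈ [1/63, 61/441)
j=6 picked index 6: u0 ∈ [4/147, 13/147)
j=7 picked index 7: u0 ∈ [-10/441, 26/441)
j=8 picked index 8: u0 ∈ [-23/441, 1/9)
intersection: [4/147, 8/147)

4/147 8/147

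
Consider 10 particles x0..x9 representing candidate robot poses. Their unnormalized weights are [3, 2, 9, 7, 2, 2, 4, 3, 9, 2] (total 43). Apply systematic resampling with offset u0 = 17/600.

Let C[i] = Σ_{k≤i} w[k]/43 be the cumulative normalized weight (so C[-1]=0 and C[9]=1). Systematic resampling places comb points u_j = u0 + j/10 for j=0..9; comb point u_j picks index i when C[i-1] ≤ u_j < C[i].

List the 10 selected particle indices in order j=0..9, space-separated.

0 2 2 3 3 4 6 7 8 8

C = [3/43, 5/43, 14/43, 21/43, 23/43, 25/43, 29/43, 32/43, 41/43, 1]
j=0: u_0=17/600 ∈ [0, 3/43) → index 0
j=1: u_1=77/600 ∈ [5/43, 14/43) → index 2
j=2: u_2=137/600 ∈ [5/43, 14/43) → index 2
j=3: u_3=197/600 ∈ [14/43, 21/43) → index 3
j=4: u_4=257/600 ∈ [14/43, 21/43) → index 3
j=5: u_5=317/600 ∈ [21/43, 23/43) → index 4
j=6: u_6=377/600 ∈ [25/43, 29/43) → index 6
j=7: u_7=437/600 ∈ [29/43, 32/43) → index 7
j=8: u_8=497/600 ∈ [32/43, 41/43) → index 8
j=9: u_9=557/600 ∈ [32/43, 41/43) → index 8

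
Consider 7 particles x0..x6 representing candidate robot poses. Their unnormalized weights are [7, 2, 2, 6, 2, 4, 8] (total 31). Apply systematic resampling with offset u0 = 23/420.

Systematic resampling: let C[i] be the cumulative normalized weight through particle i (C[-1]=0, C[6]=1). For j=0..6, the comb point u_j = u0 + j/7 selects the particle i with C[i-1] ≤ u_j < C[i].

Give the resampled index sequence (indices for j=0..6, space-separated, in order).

C = [7/31, 9/31, 11/31, 17/31, 19/31, 23/31, 1]
j=0: u_0=23/420 ∈ [0, 7/31) → index 0
j=1: u_1=83/420 ∈ [0, 7/31) → index 0
j=2: u_2=143/420 ∈ [9/31, 11/31) → index 2
j=3: u_3=29/60 ∈ [11/31, 17/31) → index 3
j=4: u_4=263/420 ∈ [19/31, 23/31) → index 5
j=5: u_5=323/420 ∈ [23/31, 1) → index 6
j=6: u_6=383/420 ∈ [23/31, 1) → index 6

0 0 2 3 5 6 6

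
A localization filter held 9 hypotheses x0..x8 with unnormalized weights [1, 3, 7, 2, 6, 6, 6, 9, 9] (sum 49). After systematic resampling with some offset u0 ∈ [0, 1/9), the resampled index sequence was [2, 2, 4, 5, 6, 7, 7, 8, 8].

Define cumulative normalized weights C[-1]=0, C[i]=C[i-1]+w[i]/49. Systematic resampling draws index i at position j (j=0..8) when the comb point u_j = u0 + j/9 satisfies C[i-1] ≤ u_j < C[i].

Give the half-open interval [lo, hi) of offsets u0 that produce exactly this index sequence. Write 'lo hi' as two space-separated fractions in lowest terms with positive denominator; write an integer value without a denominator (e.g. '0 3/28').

C = [1/49, 4/49, 11/49, 13/49, 19/49, 25/49, 31/49, 40/49, 1]
j=0 picked index 2: u0 ∈ [4/49, 11/49)
j=1 picked index 2: u0 ∈ [-13/441, 50/441)
j=2 picked index 4: u0 ∈ [19/441, 73/441)
j=3 picked index 5: u0 ∈ [8/147, 26/147)
j=4 picked index 6: u0 ∈ [29/441, 83/441)
j=5 picked index 7: u0 ∈ [34/441, 115/441)
j=6 picked index 7: u0 ∈ [-5/147, 22/147)
j=7 picked index 8: u0 ∈ [17/441, 2/9)
j=8 picked index 8: u0 ∈ [-32/441, 1/9)
intersection: [4/49, 1/9)

4/49 1/9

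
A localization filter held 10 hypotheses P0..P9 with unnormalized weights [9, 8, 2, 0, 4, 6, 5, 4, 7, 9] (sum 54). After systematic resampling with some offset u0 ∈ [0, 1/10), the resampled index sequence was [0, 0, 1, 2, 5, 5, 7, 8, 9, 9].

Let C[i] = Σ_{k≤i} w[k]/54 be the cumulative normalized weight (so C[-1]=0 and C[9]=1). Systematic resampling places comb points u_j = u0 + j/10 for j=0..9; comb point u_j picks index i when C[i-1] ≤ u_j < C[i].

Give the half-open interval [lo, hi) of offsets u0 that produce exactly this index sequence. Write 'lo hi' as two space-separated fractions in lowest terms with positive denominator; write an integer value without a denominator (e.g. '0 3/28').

1/30 1/27

C = [1/6, 17/54, 19/54, 19/54, 23/54, 29/54, 17/27, 19/27, 5/6, 1]
j=0 picked index 0: u0 ∈ [0, 1/6)
j=1 picked index 0: u0 ∈ [-1/10, 1/15)
j=2 picked index 1: u0 ∈ [-1/30, 31/270)
j=3 picked index 2: u0 ∈ [2/135, 7/135)
j=4 picked index 5: u0 ∈ [7/270, 37/270)
j=5 picked index 5: u0 ∈ [-2/27, 1/27)
j=6 picked index 7: u0 ∈ [4/135, 14/135)
j=7 picked index 8: u0 ∈ [1/270, 2/15)
j=8 picked index 9: u0 ∈ [1/30, 1/5)
j=9 picked index 9: u0 ∈ [-1/15, 1/10)
intersection: [1/30, 1/27)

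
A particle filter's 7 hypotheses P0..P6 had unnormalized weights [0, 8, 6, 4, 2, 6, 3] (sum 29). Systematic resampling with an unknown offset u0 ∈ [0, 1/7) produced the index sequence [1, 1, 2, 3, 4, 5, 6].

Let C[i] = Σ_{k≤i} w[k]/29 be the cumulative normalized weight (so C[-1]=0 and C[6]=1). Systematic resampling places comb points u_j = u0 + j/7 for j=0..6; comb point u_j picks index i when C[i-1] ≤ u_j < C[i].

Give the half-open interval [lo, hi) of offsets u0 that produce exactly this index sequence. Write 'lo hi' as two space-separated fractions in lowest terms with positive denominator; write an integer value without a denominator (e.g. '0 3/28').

11/203 24/203

C = [0, 8/29, 14/29, 18/29, 20/29, 26/29, 1]
j=0 picked index 1: u0 ∈ [0, 8/29)
j=1 picked index 1: u0 ∈ [-1/7, 27/203)
j=2 picked index 2: u0 ∈ [-2/203, 40/203)
j=3 picked index 3: u0 ∈ [11/203, 39/203)
j=4 picked index 4: u0 ∈ [10/203, 24/203)
j=5 picked index 5: u0 ∈ [-5/203, 37/203)
j=6 picked index 6: u0 ∈ [8/203, 1/7)
intersection: [11/203, 24/203)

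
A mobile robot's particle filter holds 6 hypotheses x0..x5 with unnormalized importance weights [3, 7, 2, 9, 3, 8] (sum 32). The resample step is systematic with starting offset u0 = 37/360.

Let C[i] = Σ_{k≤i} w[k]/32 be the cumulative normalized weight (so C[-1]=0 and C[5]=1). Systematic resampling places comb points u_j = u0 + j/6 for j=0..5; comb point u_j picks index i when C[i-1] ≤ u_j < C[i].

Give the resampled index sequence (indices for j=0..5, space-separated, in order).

C = [3/32, 5/16, 3/8, 21/32, 3/4, 1]
j=0: u_0=37/360 ∈ [3/32, 5/16) → index 1
j=1: u_1=97/360 ∈ [3/32, 5/16) → index 1
j=2: u_2=157/360 ∈ [3/8, 21/32) → index 3
j=3: u_3=217/360 ∈ [3/8, 21/32) → index 3
j=4: u_4=277/360 ∈ [3/4, 1) → index 5
j=5: u_5=337/360 ∈ [3/4, 1) → index 5

1 1 3 3 5 5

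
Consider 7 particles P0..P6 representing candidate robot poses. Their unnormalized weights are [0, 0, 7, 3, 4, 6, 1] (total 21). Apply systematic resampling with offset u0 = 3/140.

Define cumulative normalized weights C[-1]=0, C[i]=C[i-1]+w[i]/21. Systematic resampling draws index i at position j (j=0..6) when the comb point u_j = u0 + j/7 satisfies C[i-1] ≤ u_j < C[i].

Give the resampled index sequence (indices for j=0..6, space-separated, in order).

C = [0, 0, 1/3, 10/21, 2/3, 20/21, 1]
j=0: u_0=3/140 ∈ [0, 1/3) → index 2
j=1: u_1=23/140 ∈ [0, 1/3) → index 2
j=2: u_2=43/140 ∈ [0, 1/3) → index 2
j=3: u_3=9/20 ∈ [1/3, 10/21) → index 3
j=4: u_4=83/140 ∈ [10/21, 2/3) → index 4
j=5: u_5=103/140 ∈ [2/3, 20/21) → index 5
j=6: u_6=123/140 ∈ [2/3, 20/21) → index 5

2 2 2 3 4 5 5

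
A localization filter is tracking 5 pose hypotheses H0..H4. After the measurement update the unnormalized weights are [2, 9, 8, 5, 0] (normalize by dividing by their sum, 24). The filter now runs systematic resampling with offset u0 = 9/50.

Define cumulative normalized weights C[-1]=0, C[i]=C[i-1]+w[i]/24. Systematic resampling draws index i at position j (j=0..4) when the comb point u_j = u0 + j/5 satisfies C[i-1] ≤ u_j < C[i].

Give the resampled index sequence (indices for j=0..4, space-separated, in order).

1 1 2 2 3

C = [1/12, 11/24, 19/24, 1, 1]
j=0: u_0=9/50 ∈ [1/12, 11/24) → index 1
j=1: u_1=19/50 ∈ [1/12, 11/24) → index 1
j=2: u_2=29/50 ∈ [11/24, 19/24) → index 2
j=3: u_3=39/50 ∈ [11/24, 19/24) → index 2
j=4: u_4=49/50 ∈ [19/24, 1) → index 3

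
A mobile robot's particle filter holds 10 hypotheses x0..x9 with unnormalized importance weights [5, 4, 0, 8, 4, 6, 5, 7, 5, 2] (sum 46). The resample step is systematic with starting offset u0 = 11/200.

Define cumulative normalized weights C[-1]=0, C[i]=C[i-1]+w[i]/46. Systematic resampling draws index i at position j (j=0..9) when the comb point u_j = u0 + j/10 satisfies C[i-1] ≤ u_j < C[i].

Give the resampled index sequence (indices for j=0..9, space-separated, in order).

0 1 3 3 4 5 6 7 8 8

C = [5/46, 9/46, 9/46, 17/46, 21/46, 27/46, 16/23, 39/46, 22/23, 1]
j=0: u_0=11/200 ∈ [0, 5/46) → index 0
j=1: u_1=31/200 ∈ [5/46, 9/46) → index 1
j=2: u_2=51/200 ∈ [9/46, 17/46) → index 3
j=3: u_3=71/200 ∈ [9/46, 17/46) → index 3
j=4: u_4=91/200 ∈ [17/46, 21/46) → index 4
j=5: u_5=111/200 ∈ [21/46, 27/46) → index 5
j=6: u_6=131/200 ∈ [27/46, 16/23) → index 6
j=7: u_7=151/200 ∈ [16/23, 39/46) → index 7
j=8: u_8=171/200 ∈ [39/46, 22/23) → index 8
j=9: u_9=191/200 ∈ [39/46, 22/23) → index 8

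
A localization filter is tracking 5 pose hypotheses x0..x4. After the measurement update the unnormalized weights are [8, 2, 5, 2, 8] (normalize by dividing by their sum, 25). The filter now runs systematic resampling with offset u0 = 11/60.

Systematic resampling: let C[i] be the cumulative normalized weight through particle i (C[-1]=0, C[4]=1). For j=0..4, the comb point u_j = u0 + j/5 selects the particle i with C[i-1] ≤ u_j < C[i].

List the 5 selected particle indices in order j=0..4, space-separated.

C = [8/25, 2/5, 3/5, 17/25, 1]
j=0: u_0=11/60 ∈ [0, 8/25) → index 0
j=1: u_1=23/60 ∈ [8/25, 2/5) → index 1
j=2: u_2=7/12 ∈ [2/5, 3/5) → index 2
j=3: u_3=47/60 ∈ [17/25, 1) → index 4
j=4: u_4=59/60 ∈ [17/25, 1) → index 4

0 1 2 4 4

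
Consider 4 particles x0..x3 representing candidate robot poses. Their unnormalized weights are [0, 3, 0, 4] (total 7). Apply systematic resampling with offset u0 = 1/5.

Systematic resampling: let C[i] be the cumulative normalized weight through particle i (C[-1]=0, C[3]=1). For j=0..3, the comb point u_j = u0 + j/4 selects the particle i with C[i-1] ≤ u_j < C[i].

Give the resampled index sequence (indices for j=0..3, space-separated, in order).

1 3 3 3

C = [0, 3/7, 3/7, 1]
j=0: u_0=1/5 ∈ [0, 3/7) → index 1
j=1: u_1=9/20 ∈ [3/7, 1) → index 3
j=2: u_2=7/10 ∈ [3/7, 1) → index 3
j=3: u_3=19/20 ∈ [3/7, 1) → index 3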